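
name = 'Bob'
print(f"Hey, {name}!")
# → Hey, Bob!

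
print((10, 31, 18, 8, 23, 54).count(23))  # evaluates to 1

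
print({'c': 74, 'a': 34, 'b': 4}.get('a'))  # 34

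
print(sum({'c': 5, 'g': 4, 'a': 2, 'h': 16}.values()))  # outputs 27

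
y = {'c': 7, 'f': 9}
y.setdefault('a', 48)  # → 48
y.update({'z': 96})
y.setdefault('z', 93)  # 96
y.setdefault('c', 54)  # 7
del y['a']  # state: {'c': 7, 'f': 9, 'z': 96}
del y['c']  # {'f': 9, 'z': 96}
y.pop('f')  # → 9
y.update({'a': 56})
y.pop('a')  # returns 56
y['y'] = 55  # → {'z': 96, 'y': 55}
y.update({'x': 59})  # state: {'z': 96, 'y': 55, 'x': 59}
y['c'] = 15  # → {'z': 96, 'y': 55, 'x': 59, 'c': 15}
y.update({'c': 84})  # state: {'z': 96, 'y': 55, 'x': 59, 'c': 84}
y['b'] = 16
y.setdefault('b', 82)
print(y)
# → {'z': 96, 'y': 55, 'x': 59, 'c': 84, 'b': 16}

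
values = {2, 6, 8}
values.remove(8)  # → {2, 6}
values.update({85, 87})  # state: {2, 6, 85, 87}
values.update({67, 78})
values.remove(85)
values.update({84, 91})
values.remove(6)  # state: {2, 67, 78, 84, 87, 91}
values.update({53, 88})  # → {2, 53, 67, 78, 84, 87, 88, 91}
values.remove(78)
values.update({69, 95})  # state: {2, 53, 67, 69, 84, 87, 88, 91, 95}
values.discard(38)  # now {2, 53, 67, 69, 84, 87, 88, 91, 95}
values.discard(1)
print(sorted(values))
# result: [2, 53, 67, 69, 84, 87, 88, 91, 95]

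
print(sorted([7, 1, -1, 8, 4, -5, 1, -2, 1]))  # [-5, -2, -1, 1, 1, 1, 4, 7, 8]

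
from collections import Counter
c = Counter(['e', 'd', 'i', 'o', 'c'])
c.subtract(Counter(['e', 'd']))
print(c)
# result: Counter({'i': 1, 'o': 1, 'c': 1, 'e': 0, 'd': 0})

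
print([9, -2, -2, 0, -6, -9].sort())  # None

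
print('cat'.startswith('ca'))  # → True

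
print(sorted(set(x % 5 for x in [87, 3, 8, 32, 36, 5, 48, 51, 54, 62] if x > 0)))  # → [0, 1, 2, 3, 4]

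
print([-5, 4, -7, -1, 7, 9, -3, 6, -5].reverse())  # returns None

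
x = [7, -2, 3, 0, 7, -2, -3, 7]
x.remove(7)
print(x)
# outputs [-2, 3, 0, 7, -2, -3, 7]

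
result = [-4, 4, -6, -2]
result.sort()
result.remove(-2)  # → [-6, -4, 4]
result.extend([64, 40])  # [-6, -4, 4, 64, 40]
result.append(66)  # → [-6, -4, 4, 64, 40, 66]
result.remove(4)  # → [-6, -4, 64, 40, 66]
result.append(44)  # [-6, -4, 64, 40, 66, 44]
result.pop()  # 44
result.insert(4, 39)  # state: [-6, -4, 64, 40, 39, 66]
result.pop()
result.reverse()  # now [39, 40, 64, -4, -6]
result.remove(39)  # [40, 64, -4, -6]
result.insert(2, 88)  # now [40, 64, 88, -4, -6]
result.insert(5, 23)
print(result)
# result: [40, 64, 88, -4, -6, 23]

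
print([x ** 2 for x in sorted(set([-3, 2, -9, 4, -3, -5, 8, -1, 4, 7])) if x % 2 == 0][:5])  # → [4, 16, 64]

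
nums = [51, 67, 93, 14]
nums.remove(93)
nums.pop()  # 14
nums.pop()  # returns 67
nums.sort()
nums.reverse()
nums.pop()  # 51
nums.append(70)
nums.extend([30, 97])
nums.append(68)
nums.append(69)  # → [70, 30, 97, 68, 69]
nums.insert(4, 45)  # [70, 30, 97, 68, 45, 69]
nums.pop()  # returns 69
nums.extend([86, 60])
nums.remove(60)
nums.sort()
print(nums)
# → [30, 45, 68, 70, 86, 97]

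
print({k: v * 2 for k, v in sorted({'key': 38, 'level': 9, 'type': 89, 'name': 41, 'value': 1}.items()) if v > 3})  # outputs {'key': 76, 'level': 18, 'name': 82, 'type': 178}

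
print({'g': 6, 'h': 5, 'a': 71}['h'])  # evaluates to 5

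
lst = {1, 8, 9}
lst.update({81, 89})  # {1, 8, 9, 81, 89}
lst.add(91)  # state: {1, 8, 9, 81, 89, 91}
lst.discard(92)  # {1, 8, 9, 81, 89, 91}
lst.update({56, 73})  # {1, 8, 9, 56, 73, 81, 89, 91}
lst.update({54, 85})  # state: {1, 8, 9, 54, 56, 73, 81, 85, 89, 91}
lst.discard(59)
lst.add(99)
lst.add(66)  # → {1, 8, 9, 54, 56, 66, 73, 81, 85, 89, 91, 99}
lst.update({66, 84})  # {1, 8, 9, 54, 56, 66, 73, 81, 84, 85, 89, 91, 99}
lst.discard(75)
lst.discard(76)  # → {1, 8, 9, 54, 56, 66, 73, 81, 84, 85, 89, 91, 99}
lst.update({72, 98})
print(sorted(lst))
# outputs [1, 8, 9, 54, 56, 66, 72, 73, 81, 84, 85, 89, 91, 98, 99]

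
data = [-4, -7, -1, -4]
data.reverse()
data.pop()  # -4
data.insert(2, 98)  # [-4, -1, 98, -7]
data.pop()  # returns -7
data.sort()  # [-4, -1, 98]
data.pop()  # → 98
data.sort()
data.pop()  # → -1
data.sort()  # [-4]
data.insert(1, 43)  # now [-4, 43]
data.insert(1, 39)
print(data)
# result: [-4, 39, 43]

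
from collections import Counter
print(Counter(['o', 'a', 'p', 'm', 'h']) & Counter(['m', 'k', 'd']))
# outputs Counter({'m': 1})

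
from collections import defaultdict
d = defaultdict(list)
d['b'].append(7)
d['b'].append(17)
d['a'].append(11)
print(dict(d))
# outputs {'b': [7, 17], 'a': [11]}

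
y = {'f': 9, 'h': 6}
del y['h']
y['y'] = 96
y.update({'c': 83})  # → {'f': 9, 'y': 96, 'c': 83}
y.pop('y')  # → 96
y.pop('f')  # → 9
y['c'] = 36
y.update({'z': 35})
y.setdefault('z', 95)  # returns 35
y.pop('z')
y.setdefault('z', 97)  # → 97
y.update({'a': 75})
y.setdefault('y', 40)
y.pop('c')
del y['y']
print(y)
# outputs {'z': 97, 'a': 75}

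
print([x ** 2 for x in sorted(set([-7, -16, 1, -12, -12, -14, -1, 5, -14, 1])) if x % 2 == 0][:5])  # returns [256, 196, 144]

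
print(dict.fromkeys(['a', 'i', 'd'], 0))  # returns {'a': 0, 'i': 0, 'd': 0}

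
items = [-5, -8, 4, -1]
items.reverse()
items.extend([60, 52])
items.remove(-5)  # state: [-1, 4, -8, 60, 52]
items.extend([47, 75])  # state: [-1, 4, -8, 60, 52, 47, 75]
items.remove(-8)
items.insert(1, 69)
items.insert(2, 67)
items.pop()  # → 75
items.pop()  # 47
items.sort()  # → [-1, 4, 52, 60, 67, 69]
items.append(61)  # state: [-1, 4, 52, 60, 67, 69, 61]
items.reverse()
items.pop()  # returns -1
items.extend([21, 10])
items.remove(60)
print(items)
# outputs [61, 69, 67, 52, 4, 21, 10]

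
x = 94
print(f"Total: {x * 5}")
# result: Total: 470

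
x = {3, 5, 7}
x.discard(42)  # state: {3, 5, 7}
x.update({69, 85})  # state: {3, 5, 7, 69, 85}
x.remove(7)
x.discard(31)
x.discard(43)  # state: {3, 5, 69, 85}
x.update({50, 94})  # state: {3, 5, 50, 69, 85, 94}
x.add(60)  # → {3, 5, 50, 60, 69, 85, 94}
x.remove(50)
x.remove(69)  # {3, 5, 60, 85, 94}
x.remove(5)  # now {3, 60, 85, 94}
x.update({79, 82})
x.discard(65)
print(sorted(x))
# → [3, 60, 79, 82, 85, 94]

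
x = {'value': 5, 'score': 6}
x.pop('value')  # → 5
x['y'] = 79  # {'score': 6, 'y': 79}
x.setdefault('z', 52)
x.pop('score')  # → 6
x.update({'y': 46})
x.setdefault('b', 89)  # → 89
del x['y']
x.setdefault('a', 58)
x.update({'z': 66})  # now {'z': 66, 'b': 89, 'a': 58}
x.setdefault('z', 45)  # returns 66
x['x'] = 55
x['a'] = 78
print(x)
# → {'z': 66, 'b': 89, 'a': 78, 'x': 55}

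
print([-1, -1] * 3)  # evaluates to [-1, -1, -1, -1, -1, -1]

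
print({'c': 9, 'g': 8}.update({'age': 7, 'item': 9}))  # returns None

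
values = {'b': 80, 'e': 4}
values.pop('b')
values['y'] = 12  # {'e': 4, 'y': 12}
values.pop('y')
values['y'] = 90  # {'e': 4, 'y': 90}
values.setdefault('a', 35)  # 35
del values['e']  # {'y': 90, 'a': 35}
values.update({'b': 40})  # {'y': 90, 'a': 35, 'b': 40}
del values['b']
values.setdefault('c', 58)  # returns 58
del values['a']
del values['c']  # {'y': 90}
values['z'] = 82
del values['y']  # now {'z': 82}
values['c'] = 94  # {'z': 82, 'c': 94}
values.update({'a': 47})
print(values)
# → {'z': 82, 'c': 94, 'a': 47}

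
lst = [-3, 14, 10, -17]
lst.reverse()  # [-17, 10, 14, -3]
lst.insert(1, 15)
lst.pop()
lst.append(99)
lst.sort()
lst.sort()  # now [-17, 10, 14, 15, 99]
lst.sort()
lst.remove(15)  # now [-17, 10, 14, 99]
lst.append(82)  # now [-17, 10, 14, 99, 82]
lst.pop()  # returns 82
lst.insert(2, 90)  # [-17, 10, 90, 14, 99]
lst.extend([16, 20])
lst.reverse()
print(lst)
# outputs [20, 16, 99, 14, 90, 10, -17]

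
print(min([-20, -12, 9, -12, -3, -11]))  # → -20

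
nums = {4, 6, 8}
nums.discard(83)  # {4, 6, 8}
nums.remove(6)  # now {4, 8}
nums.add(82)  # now {4, 8, 82}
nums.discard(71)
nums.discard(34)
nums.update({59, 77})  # {4, 8, 59, 77, 82}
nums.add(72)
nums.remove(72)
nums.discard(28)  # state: {4, 8, 59, 77, 82}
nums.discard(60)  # {4, 8, 59, 77, 82}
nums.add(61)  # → {4, 8, 59, 61, 77, 82}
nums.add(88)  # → {4, 8, 59, 61, 77, 82, 88}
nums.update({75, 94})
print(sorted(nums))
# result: [4, 8, 59, 61, 75, 77, 82, 88, 94]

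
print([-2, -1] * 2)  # [-2, -1, -2, -1]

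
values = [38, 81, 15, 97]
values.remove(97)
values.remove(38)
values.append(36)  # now [81, 15, 36]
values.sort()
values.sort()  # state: [15, 36, 81]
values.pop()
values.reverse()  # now [36, 15]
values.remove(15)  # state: [36]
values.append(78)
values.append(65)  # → [36, 78, 65]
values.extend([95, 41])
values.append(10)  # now [36, 78, 65, 95, 41, 10]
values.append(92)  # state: [36, 78, 65, 95, 41, 10, 92]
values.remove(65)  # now [36, 78, 95, 41, 10, 92]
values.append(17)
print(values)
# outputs [36, 78, 95, 41, 10, 92, 17]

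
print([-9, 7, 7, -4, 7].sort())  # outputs None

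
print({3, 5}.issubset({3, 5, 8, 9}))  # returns True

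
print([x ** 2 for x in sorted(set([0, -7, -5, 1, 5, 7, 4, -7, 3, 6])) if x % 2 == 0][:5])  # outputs [0, 16, 36]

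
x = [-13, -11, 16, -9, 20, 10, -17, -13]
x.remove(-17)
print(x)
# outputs [-13, -11, 16, -9, 20, 10, -13]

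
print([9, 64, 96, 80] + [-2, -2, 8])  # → [9, 64, 96, 80, -2, -2, 8]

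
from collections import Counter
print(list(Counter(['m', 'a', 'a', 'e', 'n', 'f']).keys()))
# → ['m', 'a', 'e', 'n', 'f']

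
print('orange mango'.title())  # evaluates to Orange Mango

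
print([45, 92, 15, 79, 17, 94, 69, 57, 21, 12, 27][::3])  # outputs [45, 79, 69, 12]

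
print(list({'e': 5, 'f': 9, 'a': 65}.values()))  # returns [5, 9, 65]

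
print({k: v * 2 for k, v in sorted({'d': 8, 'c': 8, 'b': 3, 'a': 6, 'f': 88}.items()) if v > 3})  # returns {'a': 12, 'c': 16, 'd': 16, 'f': 176}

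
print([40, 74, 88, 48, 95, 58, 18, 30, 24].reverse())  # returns None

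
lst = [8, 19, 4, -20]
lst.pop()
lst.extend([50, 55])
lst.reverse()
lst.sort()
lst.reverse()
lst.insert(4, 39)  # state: [55, 50, 19, 8, 39, 4]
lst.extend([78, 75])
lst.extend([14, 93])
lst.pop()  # 93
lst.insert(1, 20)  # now [55, 20, 50, 19, 8, 39, 4, 78, 75, 14]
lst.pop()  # 14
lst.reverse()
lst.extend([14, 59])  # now [75, 78, 4, 39, 8, 19, 50, 20, 55, 14, 59]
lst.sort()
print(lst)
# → [4, 8, 14, 19, 20, 39, 50, 55, 59, 75, 78]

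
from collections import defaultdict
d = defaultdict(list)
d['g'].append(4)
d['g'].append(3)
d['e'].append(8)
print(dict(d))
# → {'g': [4, 3], 'e': [8]}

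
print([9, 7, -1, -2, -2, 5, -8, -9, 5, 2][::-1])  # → [2, 5, -9, -8, 5, -2, -2, -1, 7, 9]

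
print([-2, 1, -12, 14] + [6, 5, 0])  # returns [-2, 1, -12, 14, 6, 5, 0]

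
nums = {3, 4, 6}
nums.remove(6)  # {3, 4}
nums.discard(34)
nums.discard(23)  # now {3, 4}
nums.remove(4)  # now {3}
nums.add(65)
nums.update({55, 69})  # {3, 55, 65, 69}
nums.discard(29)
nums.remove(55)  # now {3, 65, 69}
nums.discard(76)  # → {3, 65, 69}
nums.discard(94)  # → {3, 65, 69}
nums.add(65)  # {3, 65, 69}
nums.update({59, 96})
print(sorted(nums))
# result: [3, 59, 65, 69, 96]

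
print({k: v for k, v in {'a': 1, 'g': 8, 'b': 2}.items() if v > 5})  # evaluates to {'g': 8}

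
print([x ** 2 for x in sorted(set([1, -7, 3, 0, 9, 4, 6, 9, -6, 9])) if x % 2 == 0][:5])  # [36, 0, 16, 36]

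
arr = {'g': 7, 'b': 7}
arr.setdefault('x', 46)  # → 46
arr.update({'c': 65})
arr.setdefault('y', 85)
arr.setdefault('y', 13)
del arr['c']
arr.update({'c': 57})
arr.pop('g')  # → 7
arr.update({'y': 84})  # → {'b': 7, 'x': 46, 'y': 84, 'c': 57}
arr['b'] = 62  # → {'b': 62, 'x': 46, 'y': 84, 'c': 57}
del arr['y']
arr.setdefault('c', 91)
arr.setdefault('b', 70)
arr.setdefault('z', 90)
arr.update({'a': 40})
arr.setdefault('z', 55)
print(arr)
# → {'b': 62, 'x': 46, 'c': 57, 'z': 90, 'a': 40}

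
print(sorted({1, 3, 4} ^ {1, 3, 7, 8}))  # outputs [4, 7, 8]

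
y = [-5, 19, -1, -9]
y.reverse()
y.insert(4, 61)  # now [-9, -1, 19, -5, 61]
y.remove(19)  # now [-9, -1, -5, 61]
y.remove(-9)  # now [-1, -5, 61]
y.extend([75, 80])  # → [-1, -5, 61, 75, 80]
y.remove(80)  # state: [-1, -5, 61, 75]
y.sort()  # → [-5, -1, 61, 75]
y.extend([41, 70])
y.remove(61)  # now [-5, -1, 75, 41, 70]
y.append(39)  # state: [-5, -1, 75, 41, 70, 39]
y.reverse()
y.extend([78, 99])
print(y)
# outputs [39, 70, 41, 75, -1, -5, 78, 99]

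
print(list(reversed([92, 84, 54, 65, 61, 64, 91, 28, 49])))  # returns [49, 28, 91, 64, 61, 65, 54, 84, 92]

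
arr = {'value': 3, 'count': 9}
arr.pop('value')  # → 3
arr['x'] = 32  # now {'count': 9, 'x': 32}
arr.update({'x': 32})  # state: {'count': 9, 'x': 32}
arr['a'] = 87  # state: {'count': 9, 'x': 32, 'a': 87}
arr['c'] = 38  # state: {'count': 9, 'x': 32, 'a': 87, 'c': 38}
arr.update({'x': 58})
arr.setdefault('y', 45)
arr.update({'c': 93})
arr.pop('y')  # 45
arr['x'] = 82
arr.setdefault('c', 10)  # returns 93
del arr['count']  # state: {'x': 82, 'a': 87, 'c': 93}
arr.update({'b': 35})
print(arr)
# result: {'x': 82, 'a': 87, 'c': 93, 'b': 35}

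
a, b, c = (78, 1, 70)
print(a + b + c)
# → 149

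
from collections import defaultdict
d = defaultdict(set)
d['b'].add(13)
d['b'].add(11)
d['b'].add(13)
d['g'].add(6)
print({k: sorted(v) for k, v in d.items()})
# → {'b': [11, 13], 'g': [6]}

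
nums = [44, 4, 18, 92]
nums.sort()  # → [4, 18, 44, 92]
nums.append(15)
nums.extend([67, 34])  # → [4, 18, 44, 92, 15, 67, 34]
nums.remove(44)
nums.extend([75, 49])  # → [4, 18, 92, 15, 67, 34, 75, 49]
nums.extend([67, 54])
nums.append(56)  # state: [4, 18, 92, 15, 67, 34, 75, 49, 67, 54, 56]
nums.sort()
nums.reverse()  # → [92, 75, 67, 67, 56, 54, 49, 34, 18, 15, 4]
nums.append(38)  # [92, 75, 67, 67, 56, 54, 49, 34, 18, 15, 4, 38]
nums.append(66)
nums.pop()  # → 66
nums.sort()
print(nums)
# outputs [4, 15, 18, 34, 38, 49, 54, 56, 67, 67, 75, 92]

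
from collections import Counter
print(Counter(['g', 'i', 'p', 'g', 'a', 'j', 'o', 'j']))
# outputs Counter({'g': 2, 'j': 2, 'i': 1, 'p': 1, 'a': 1, 'o': 1})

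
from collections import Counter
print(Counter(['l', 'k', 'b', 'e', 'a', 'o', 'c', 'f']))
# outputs Counter({'l': 1, 'k': 1, 'b': 1, 'e': 1, 'a': 1, 'o': 1, 'c': 1, 'f': 1})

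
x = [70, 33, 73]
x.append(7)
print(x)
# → [70, 33, 73, 7]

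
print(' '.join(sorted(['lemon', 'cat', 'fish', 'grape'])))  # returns cat fish grape lemon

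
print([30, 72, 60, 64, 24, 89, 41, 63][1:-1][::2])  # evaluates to [72, 64, 89]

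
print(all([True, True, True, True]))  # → True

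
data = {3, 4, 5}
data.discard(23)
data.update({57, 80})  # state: {3, 4, 5, 57, 80}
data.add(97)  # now {3, 4, 5, 57, 80, 97}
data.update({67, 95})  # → {3, 4, 5, 57, 67, 80, 95, 97}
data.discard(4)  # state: {3, 5, 57, 67, 80, 95, 97}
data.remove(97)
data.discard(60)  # {3, 5, 57, 67, 80, 95}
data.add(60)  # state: {3, 5, 57, 60, 67, 80, 95}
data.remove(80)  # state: {3, 5, 57, 60, 67, 95}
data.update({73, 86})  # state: {3, 5, 57, 60, 67, 73, 86, 95}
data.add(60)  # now {3, 5, 57, 60, 67, 73, 86, 95}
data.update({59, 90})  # {3, 5, 57, 59, 60, 67, 73, 86, 90, 95}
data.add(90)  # {3, 5, 57, 59, 60, 67, 73, 86, 90, 95}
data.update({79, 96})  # {3, 5, 57, 59, 60, 67, 73, 79, 86, 90, 95, 96}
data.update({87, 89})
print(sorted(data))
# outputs [3, 5, 57, 59, 60, 67, 73, 79, 86, 87, 89, 90, 95, 96]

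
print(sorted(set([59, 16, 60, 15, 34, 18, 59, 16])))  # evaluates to [15, 16, 18, 34, 59, 60]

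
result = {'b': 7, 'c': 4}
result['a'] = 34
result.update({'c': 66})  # {'b': 7, 'c': 66, 'a': 34}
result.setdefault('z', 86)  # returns 86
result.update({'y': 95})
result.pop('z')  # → 86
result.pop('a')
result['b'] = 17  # {'b': 17, 'c': 66, 'y': 95}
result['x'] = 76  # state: {'b': 17, 'c': 66, 'y': 95, 'x': 76}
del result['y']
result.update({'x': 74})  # {'b': 17, 'c': 66, 'x': 74}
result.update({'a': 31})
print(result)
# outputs {'b': 17, 'c': 66, 'x': 74, 'a': 31}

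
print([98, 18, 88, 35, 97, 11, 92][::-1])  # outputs [92, 11, 97, 35, 88, 18, 98]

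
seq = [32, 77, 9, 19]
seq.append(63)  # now [32, 77, 9, 19, 63]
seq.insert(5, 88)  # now [32, 77, 9, 19, 63, 88]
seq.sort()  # [9, 19, 32, 63, 77, 88]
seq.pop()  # 88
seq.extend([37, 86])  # [9, 19, 32, 63, 77, 37, 86]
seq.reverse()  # [86, 37, 77, 63, 32, 19, 9]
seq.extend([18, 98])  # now [86, 37, 77, 63, 32, 19, 9, 18, 98]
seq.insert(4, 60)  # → [86, 37, 77, 63, 60, 32, 19, 9, 18, 98]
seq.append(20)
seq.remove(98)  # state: [86, 37, 77, 63, 60, 32, 19, 9, 18, 20]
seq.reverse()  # [20, 18, 9, 19, 32, 60, 63, 77, 37, 86]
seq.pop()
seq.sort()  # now [9, 18, 19, 20, 32, 37, 60, 63, 77]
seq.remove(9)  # [18, 19, 20, 32, 37, 60, 63, 77]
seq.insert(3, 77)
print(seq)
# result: [18, 19, 20, 77, 32, 37, 60, 63, 77]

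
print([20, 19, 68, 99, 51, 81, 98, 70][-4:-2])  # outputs [51, 81]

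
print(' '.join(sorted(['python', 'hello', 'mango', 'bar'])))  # bar hello mango python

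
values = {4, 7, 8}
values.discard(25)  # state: {4, 7, 8}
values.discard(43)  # {4, 7, 8}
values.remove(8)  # {4, 7}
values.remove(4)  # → {7}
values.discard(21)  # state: {7}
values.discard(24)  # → {7}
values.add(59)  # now {7, 59}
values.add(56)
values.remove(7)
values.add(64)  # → {56, 59, 64}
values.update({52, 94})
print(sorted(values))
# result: [52, 56, 59, 64, 94]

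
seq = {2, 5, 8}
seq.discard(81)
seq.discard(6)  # {2, 5, 8}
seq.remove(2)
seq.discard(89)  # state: {5, 8}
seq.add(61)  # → {5, 8, 61}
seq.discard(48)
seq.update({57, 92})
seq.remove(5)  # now {8, 57, 61, 92}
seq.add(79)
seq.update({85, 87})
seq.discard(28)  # {8, 57, 61, 79, 85, 87, 92}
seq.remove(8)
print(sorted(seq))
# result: [57, 61, 79, 85, 87, 92]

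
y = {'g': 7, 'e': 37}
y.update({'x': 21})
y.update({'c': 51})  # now {'g': 7, 'e': 37, 'x': 21, 'c': 51}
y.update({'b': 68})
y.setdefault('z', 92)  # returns 92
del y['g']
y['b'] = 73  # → {'e': 37, 'x': 21, 'c': 51, 'b': 73, 'z': 92}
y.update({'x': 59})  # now {'e': 37, 'x': 59, 'c': 51, 'b': 73, 'z': 92}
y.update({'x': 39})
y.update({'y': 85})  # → {'e': 37, 'x': 39, 'c': 51, 'b': 73, 'z': 92, 'y': 85}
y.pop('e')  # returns 37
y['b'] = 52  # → {'x': 39, 'c': 51, 'b': 52, 'z': 92, 'y': 85}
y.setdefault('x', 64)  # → 39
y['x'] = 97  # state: {'x': 97, 'c': 51, 'b': 52, 'z': 92, 'y': 85}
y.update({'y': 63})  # {'x': 97, 'c': 51, 'b': 52, 'z': 92, 'y': 63}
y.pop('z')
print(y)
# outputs {'x': 97, 'c': 51, 'b': 52, 'y': 63}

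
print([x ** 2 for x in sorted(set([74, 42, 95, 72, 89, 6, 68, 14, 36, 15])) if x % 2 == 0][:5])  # [36, 196, 1296, 1764, 4624]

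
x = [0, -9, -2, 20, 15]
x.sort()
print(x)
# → [-9, -2, 0, 15, 20]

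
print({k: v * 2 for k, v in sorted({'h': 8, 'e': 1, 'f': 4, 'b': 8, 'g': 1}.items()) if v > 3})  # {'b': 16, 'f': 8, 'h': 16}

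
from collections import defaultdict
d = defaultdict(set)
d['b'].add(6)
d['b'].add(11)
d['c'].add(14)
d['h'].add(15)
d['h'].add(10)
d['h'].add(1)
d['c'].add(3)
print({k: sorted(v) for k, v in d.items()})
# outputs {'b': [6, 11], 'c': [3, 14], 'h': [1, 10, 15]}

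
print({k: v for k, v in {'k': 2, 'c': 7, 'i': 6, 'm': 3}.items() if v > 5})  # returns {'c': 7, 'i': 6}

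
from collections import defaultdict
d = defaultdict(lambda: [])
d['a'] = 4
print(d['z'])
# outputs []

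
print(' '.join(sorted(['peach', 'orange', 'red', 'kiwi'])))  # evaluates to kiwi orange peach red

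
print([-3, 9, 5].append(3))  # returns None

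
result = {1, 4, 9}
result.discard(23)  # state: {1, 4, 9}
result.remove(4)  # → {1, 9}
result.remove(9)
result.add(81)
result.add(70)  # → {1, 70, 81}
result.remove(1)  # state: {70, 81}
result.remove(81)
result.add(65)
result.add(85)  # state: {65, 70, 85}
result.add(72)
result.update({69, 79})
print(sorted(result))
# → [65, 69, 70, 72, 79, 85]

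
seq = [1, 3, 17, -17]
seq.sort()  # [-17, 1, 3, 17]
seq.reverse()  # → [17, 3, 1, -17]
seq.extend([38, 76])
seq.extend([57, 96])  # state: [17, 3, 1, -17, 38, 76, 57, 96]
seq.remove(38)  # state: [17, 3, 1, -17, 76, 57, 96]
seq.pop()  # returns 96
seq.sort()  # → [-17, 1, 3, 17, 57, 76]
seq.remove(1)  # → [-17, 3, 17, 57, 76]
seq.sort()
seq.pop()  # 76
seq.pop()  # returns 57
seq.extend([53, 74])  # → [-17, 3, 17, 53, 74]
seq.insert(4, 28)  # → [-17, 3, 17, 53, 28, 74]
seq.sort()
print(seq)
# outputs [-17, 3, 17, 28, 53, 74]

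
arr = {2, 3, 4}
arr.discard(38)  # {2, 3, 4}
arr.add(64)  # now {2, 3, 4, 64}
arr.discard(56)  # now {2, 3, 4, 64}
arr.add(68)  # {2, 3, 4, 64, 68}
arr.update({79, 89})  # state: {2, 3, 4, 64, 68, 79, 89}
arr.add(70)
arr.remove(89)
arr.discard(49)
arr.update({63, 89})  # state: {2, 3, 4, 63, 64, 68, 70, 79, 89}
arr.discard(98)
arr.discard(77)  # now {2, 3, 4, 63, 64, 68, 70, 79, 89}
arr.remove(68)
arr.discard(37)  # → {2, 3, 4, 63, 64, 70, 79, 89}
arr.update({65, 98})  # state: {2, 3, 4, 63, 64, 65, 70, 79, 89, 98}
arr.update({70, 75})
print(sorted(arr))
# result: [2, 3, 4, 63, 64, 65, 70, 75, 79, 89, 98]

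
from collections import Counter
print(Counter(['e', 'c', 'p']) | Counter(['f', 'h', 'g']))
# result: Counter({'e': 1, 'c': 1, 'p': 1, 'f': 1, 'h': 1, 'g': 1})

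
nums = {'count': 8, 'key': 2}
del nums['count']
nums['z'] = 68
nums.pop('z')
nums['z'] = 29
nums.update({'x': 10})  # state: {'key': 2, 'z': 29, 'x': 10}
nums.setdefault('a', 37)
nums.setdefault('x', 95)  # 10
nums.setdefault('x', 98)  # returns 10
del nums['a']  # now {'key': 2, 'z': 29, 'x': 10}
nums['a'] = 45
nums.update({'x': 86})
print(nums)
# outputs {'key': 2, 'z': 29, 'x': 86, 'a': 45}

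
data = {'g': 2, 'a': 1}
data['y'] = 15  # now {'g': 2, 'a': 1, 'y': 15}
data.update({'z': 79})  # {'g': 2, 'a': 1, 'y': 15, 'z': 79}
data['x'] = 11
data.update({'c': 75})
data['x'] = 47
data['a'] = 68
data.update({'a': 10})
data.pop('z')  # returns 79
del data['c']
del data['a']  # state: {'g': 2, 'y': 15, 'x': 47}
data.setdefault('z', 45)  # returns 45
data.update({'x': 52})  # {'g': 2, 'y': 15, 'x': 52, 'z': 45}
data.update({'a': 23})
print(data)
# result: {'g': 2, 'y': 15, 'x': 52, 'z': 45, 'a': 23}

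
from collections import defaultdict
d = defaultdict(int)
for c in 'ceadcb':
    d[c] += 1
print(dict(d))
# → {'c': 2, 'e': 1, 'a': 1, 'd': 1, 'b': 1}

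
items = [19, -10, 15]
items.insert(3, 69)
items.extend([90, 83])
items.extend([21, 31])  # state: [19, -10, 15, 69, 90, 83, 21, 31]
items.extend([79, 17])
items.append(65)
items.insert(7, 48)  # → [19, -10, 15, 69, 90, 83, 21, 48, 31, 79, 17, 65]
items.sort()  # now [-10, 15, 17, 19, 21, 31, 48, 65, 69, 79, 83, 90]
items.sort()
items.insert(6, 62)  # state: [-10, 15, 17, 19, 21, 31, 62, 48, 65, 69, 79, 83, 90]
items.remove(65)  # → [-10, 15, 17, 19, 21, 31, 62, 48, 69, 79, 83, 90]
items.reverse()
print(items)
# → [90, 83, 79, 69, 48, 62, 31, 21, 19, 17, 15, -10]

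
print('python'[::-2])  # nhy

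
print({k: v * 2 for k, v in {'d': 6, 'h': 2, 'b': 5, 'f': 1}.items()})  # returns {'d': 12, 'h': 4, 'b': 10, 'f': 2}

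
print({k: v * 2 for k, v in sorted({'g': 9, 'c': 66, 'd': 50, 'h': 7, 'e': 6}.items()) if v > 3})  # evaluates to {'c': 132, 'd': 100, 'e': 12, 'g': 18, 'h': 14}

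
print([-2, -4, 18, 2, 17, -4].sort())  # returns None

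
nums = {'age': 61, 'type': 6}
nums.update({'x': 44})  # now {'age': 61, 'type': 6, 'x': 44}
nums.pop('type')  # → 6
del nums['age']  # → {'x': 44}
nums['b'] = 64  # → {'x': 44, 'b': 64}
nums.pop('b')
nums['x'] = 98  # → {'x': 98}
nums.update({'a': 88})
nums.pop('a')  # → 88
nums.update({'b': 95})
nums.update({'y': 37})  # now {'x': 98, 'b': 95, 'y': 37}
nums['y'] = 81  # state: {'x': 98, 'b': 95, 'y': 81}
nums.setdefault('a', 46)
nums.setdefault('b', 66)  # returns 95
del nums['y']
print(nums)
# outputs {'x': 98, 'b': 95, 'a': 46}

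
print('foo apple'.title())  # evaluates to Foo Apple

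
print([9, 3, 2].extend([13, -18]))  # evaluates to None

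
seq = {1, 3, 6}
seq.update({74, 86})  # {1, 3, 6, 74, 86}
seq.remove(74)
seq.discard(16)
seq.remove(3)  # {1, 6, 86}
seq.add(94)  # {1, 6, 86, 94}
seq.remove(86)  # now {1, 6, 94}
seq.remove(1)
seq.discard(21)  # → {6, 94}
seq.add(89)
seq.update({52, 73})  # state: {6, 52, 73, 89, 94}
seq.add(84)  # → {6, 52, 73, 84, 89, 94}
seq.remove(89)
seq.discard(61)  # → {6, 52, 73, 84, 94}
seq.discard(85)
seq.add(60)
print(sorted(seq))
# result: [6, 52, 60, 73, 84, 94]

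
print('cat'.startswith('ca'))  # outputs True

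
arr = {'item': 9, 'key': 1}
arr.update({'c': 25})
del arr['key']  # {'item': 9, 'c': 25}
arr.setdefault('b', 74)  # 74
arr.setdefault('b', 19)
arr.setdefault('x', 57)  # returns 57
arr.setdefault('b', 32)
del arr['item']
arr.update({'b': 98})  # {'c': 25, 'b': 98, 'x': 57}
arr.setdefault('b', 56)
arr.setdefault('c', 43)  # 25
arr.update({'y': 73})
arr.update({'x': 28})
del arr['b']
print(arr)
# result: {'c': 25, 'x': 28, 'y': 73}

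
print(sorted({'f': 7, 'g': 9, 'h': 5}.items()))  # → [('f', 7), ('g', 9), ('h', 5)]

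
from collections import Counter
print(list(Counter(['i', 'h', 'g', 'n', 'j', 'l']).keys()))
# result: ['i', 'h', 'g', 'n', 'j', 'l']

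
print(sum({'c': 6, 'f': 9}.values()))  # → 15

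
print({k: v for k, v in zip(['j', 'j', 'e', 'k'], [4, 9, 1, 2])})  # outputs {'j': 9, 'e': 1, 'k': 2}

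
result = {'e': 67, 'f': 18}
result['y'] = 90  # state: {'e': 67, 'f': 18, 'y': 90}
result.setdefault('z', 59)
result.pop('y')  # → 90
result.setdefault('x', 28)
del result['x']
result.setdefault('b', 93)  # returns 93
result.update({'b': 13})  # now {'e': 67, 'f': 18, 'z': 59, 'b': 13}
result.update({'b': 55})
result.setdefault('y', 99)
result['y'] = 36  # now {'e': 67, 'f': 18, 'z': 59, 'b': 55, 'y': 36}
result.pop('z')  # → 59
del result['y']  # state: {'e': 67, 'f': 18, 'b': 55}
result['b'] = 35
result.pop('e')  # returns 67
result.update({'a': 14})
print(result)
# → {'f': 18, 'b': 35, 'a': 14}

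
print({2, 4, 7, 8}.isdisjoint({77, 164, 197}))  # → True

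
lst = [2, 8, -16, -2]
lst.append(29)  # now [2, 8, -16, -2, 29]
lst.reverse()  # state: [29, -2, -16, 8, 2]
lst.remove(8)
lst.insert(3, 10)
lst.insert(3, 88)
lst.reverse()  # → [2, 10, 88, -16, -2, 29]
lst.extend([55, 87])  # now [2, 10, 88, -16, -2, 29, 55, 87]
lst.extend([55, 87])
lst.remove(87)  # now [2, 10, 88, -16, -2, 29, 55, 55, 87]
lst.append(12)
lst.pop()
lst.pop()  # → 87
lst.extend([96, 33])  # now [2, 10, 88, -16, -2, 29, 55, 55, 96, 33]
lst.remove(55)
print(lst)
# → [2, 10, 88, -16, -2, 29, 55, 96, 33]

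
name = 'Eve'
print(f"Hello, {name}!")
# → Hello, Eve!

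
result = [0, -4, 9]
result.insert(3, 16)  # [0, -4, 9, 16]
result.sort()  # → [-4, 0, 9, 16]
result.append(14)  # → [-4, 0, 9, 16, 14]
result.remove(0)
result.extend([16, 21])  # [-4, 9, 16, 14, 16, 21]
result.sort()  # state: [-4, 9, 14, 16, 16, 21]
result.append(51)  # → [-4, 9, 14, 16, 16, 21, 51]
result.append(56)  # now [-4, 9, 14, 16, 16, 21, 51, 56]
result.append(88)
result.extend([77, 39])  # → [-4, 9, 14, 16, 16, 21, 51, 56, 88, 77, 39]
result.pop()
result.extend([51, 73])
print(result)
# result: [-4, 9, 14, 16, 16, 21, 51, 56, 88, 77, 51, 73]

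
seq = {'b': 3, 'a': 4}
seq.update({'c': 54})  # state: {'b': 3, 'a': 4, 'c': 54}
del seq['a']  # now {'b': 3, 'c': 54}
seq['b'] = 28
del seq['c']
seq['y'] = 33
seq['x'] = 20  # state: {'b': 28, 'y': 33, 'x': 20}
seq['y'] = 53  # {'b': 28, 'y': 53, 'x': 20}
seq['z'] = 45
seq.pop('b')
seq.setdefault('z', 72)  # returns 45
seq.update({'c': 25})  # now {'y': 53, 'x': 20, 'z': 45, 'c': 25}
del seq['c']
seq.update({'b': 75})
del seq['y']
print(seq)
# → {'x': 20, 'z': 45, 'b': 75}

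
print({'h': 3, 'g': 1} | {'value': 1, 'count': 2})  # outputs {'h': 3, 'g': 1, 'value': 1, 'count': 2}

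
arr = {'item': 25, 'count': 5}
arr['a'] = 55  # {'item': 25, 'count': 5, 'a': 55}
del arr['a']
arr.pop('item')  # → 25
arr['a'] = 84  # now {'count': 5, 'a': 84}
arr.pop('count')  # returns 5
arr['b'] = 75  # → {'a': 84, 'b': 75}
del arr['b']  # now {'a': 84}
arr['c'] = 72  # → {'a': 84, 'c': 72}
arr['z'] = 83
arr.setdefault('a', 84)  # 84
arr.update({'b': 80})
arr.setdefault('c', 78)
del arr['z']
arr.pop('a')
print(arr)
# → {'c': 72, 'b': 80}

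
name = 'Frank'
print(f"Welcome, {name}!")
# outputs Welcome, Frank!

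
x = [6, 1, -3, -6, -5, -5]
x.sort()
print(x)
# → [-6, -5, -5, -3, 1, 6]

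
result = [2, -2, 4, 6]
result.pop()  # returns 6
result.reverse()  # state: [4, -2, 2]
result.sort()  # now [-2, 2, 4]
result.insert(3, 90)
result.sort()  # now [-2, 2, 4, 90]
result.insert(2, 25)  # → [-2, 2, 25, 4, 90]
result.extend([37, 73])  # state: [-2, 2, 25, 4, 90, 37, 73]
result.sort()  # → [-2, 2, 4, 25, 37, 73, 90]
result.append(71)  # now [-2, 2, 4, 25, 37, 73, 90, 71]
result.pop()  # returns 71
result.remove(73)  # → [-2, 2, 4, 25, 37, 90]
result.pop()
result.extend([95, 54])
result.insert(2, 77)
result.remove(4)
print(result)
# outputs [-2, 2, 77, 25, 37, 95, 54]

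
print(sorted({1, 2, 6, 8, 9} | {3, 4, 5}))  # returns [1, 2, 3, 4, 5, 6, 8, 9]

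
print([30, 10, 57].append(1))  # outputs None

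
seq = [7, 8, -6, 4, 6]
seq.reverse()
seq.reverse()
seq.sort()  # [-6, 4, 6, 7, 8]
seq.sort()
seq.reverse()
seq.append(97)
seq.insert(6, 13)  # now [8, 7, 6, 4, -6, 97, 13]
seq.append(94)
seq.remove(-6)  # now [8, 7, 6, 4, 97, 13, 94]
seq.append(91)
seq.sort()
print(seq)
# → [4, 6, 7, 8, 13, 91, 94, 97]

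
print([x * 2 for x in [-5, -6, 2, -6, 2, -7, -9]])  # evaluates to [-10, -12, 4, -12, 4, -14, -18]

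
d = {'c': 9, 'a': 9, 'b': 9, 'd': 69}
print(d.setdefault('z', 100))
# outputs 100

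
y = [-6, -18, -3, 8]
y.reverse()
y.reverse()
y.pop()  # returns 8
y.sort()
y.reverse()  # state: [-3, -6, -18]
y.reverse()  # [-18, -6, -3]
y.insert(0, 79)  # [79, -18, -6, -3]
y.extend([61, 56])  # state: [79, -18, -6, -3, 61, 56]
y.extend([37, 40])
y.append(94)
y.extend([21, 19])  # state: [79, -18, -6, -3, 61, 56, 37, 40, 94, 21, 19]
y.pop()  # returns 19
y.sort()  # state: [-18, -6, -3, 21, 37, 40, 56, 61, 79, 94]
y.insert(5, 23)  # [-18, -6, -3, 21, 37, 23, 40, 56, 61, 79, 94]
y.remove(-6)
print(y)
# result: [-18, -3, 21, 37, 23, 40, 56, 61, 79, 94]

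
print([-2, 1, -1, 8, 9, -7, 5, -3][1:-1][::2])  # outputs [1, 8, -7]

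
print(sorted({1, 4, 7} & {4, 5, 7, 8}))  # [4, 7]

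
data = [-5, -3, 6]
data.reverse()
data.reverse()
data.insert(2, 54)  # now [-5, -3, 54, 6]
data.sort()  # [-5, -3, 6, 54]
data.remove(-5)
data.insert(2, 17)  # [-3, 6, 17, 54]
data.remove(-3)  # [6, 17, 54]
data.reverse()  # [54, 17, 6]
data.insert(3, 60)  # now [54, 17, 6, 60]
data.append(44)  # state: [54, 17, 6, 60, 44]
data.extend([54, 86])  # [54, 17, 6, 60, 44, 54, 86]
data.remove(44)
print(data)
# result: [54, 17, 6, 60, 54, 86]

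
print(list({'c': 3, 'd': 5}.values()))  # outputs [3, 5]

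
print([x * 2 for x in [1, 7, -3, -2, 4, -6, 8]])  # [2, 14, -6, -4, 8, -12, 16]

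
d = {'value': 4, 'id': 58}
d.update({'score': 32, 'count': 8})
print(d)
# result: {'value': 4, 'id': 58, 'score': 32, 'count': 8}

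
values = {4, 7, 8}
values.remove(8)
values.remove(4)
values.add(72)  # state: {7, 72}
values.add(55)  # {7, 55, 72}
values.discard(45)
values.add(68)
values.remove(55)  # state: {7, 68, 72}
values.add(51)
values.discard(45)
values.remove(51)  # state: {7, 68, 72}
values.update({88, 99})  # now {7, 68, 72, 88, 99}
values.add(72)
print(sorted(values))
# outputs [7, 68, 72, 88, 99]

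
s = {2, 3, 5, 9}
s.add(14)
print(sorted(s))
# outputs [2, 3, 5, 9, 14]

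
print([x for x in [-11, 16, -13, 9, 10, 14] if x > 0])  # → [16, 9, 10, 14]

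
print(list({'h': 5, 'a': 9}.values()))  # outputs [5, 9]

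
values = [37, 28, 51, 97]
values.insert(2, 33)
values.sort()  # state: [28, 33, 37, 51, 97]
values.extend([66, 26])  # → [28, 33, 37, 51, 97, 66, 26]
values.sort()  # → [26, 28, 33, 37, 51, 66, 97]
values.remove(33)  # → [26, 28, 37, 51, 66, 97]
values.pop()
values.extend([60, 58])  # [26, 28, 37, 51, 66, 60, 58]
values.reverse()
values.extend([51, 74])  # [58, 60, 66, 51, 37, 28, 26, 51, 74]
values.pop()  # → 74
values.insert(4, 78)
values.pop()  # 51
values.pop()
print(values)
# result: [58, 60, 66, 51, 78, 37, 28]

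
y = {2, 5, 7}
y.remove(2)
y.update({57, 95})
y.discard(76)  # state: {5, 7, 57, 95}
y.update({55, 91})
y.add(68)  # {5, 7, 55, 57, 68, 91, 95}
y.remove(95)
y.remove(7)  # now {5, 55, 57, 68, 91}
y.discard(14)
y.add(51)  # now {5, 51, 55, 57, 68, 91}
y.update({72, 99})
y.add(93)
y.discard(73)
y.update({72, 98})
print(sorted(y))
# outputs [5, 51, 55, 57, 68, 72, 91, 93, 98, 99]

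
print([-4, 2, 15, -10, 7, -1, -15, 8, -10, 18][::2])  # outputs [-4, 15, 7, -15, -10]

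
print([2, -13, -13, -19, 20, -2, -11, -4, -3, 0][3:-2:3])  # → [-19, -11]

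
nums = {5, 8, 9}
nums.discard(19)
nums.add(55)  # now {5, 8, 9, 55}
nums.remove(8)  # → {5, 9, 55}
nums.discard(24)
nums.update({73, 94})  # {5, 9, 55, 73, 94}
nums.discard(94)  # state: {5, 9, 55, 73}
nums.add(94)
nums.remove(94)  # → {5, 9, 55, 73}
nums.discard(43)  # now {5, 9, 55, 73}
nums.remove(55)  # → {5, 9, 73}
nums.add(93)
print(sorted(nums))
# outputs [5, 9, 73, 93]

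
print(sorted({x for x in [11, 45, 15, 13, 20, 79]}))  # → [11, 13, 15, 20, 45, 79]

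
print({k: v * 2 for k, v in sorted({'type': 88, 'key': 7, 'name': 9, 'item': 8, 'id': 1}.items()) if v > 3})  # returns {'item': 16, 'key': 14, 'name': 18, 'type': 176}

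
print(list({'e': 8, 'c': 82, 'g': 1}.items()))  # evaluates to [('e', 8), ('c', 82), ('g', 1)]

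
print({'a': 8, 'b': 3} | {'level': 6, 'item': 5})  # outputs {'a': 8, 'b': 3, 'level': 6, 'item': 5}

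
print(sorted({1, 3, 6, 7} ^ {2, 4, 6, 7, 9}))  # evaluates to [1, 2, 3, 4, 9]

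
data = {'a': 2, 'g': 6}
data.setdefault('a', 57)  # 2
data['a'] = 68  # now {'a': 68, 'g': 6}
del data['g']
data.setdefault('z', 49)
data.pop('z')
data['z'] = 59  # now {'a': 68, 'z': 59}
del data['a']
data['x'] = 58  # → {'z': 59, 'x': 58}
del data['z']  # {'x': 58}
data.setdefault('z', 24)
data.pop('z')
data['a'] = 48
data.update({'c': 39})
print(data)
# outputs {'x': 58, 'a': 48, 'c': 39}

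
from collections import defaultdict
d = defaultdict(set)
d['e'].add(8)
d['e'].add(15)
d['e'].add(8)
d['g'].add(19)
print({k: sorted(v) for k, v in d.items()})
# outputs {'e': [8, 15], 'g': [19]}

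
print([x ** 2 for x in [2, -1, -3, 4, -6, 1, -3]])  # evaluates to [4, 1, 9, 16, 36, 1, 9]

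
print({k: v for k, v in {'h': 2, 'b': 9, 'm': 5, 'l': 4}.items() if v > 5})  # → {'b': 9}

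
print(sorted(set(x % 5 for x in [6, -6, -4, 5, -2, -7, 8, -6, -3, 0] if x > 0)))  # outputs [0, 1, 3]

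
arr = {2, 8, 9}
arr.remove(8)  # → {2, 9}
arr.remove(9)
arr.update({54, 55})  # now {2, 54, 55}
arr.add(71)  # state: {2, 54, 55, 71}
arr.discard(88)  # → {2, 54, 55, 71}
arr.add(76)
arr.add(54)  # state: {2, 54, 55, 71, 76}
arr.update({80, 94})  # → {2, 54, 55, 71, 76, 80, 94}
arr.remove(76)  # {2, 54, 55, 71, 80, 94}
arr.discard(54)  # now {2, 55, 71, 80, 94}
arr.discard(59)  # {2, 55, 71, 80, 94}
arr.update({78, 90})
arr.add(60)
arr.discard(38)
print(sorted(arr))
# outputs [2, 55, 60, 71, 78, 80, 90, 94]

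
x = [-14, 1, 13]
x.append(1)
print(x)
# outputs [-14, 1, 13, 1]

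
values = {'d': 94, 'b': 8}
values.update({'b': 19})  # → {'d': 94, 'b': 19}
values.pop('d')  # 94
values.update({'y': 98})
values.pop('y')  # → 98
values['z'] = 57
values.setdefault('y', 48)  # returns 48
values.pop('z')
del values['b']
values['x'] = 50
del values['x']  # {'y': 48}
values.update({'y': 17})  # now {'y': 17}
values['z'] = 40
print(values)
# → {'y': 17, 'z': 40}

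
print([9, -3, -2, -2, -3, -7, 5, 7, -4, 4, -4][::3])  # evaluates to [9, -2, 5, 4]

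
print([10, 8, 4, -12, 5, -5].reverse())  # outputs None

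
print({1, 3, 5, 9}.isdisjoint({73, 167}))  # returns True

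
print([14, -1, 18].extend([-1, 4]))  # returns None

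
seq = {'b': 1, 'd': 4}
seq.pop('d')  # 4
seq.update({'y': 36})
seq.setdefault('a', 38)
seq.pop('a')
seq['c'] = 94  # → {'b': 1, 'y': 36, 'c': 94}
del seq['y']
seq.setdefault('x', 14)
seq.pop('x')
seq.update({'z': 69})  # {'b': 1, 'c': 94, 'z': 69}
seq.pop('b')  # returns 1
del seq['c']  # {'z': 69}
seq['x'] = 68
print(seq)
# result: {'z': 69, 'x': 68}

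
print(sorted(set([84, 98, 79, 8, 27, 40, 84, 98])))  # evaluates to [8, 27, 40, 79, 84, 98]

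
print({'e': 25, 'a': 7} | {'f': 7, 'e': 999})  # {'e': 999, 'a': 7, 'f': 7}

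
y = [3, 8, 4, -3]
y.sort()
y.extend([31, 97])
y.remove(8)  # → [-3, 3, 4, 31, 97]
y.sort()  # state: [-3, 3, 4, 31, 97]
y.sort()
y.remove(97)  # [-3, 3, 4, 31]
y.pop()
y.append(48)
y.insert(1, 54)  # [-3, 54, 3, 4, 48]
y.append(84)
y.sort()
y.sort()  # [-3, 3, 4, 48, 54, 84]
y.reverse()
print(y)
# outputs [84, 54, 48, 4, 3, -3]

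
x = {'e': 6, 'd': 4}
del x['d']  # {'e': 6}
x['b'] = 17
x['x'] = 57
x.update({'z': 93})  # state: {'e': 6, 'b': 17, 'x': 57, 'z': 93}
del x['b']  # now {'e': 6, 'x': 57, 'z': 93}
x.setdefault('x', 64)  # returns 57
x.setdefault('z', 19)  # 93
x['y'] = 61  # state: {'e': 6, 'x': 57, 'z': 93, 'y': 61}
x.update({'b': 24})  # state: {'e': 6, 'x': 57, 'z': 93, 'y': 61, 'b': 24}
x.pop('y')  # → 61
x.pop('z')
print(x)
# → {'e': 6, 'x': 57, 'b': 24}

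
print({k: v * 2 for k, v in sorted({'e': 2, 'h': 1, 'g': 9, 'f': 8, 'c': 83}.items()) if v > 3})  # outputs {'c': 166, 'f': 16, 'g': 18}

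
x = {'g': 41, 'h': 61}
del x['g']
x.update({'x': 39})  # {'h': 61, 'x': 39}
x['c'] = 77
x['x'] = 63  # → {'h': 61, 'x': 63, 'c': 77}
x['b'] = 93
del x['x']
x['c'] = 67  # {'h': 61, 'c': 67, 'b': 93}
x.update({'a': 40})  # {'h': 61, 'c': 67, 'b': 93, 'a': 40}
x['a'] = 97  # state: {'h': 61, 'c': 67, 'b': 93, 'a': 97}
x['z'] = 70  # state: {'h': 61, 'c': 67, 'b': 93, 'a': 97, 'z': 70}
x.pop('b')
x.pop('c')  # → 67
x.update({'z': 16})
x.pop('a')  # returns 97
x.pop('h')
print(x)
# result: {'z': 16}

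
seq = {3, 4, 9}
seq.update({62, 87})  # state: {3, 4, 9, 62, 87}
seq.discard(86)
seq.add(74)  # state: {3, 4, 9, 62, 74, 87}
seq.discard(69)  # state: {3, 4, 9, 62, 74, 87}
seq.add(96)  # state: {3, 4, 9, 62, 74, 87, 96}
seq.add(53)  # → {3, 4, 9, 53, 62, 74, 87, 96}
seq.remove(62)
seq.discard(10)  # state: {3, 4, 9, 53, 74, 87, 96}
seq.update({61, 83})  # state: {3, 4, 9, 53, 61, 74, 83, 87, 96}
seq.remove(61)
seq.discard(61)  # {3, 4, 9, 53, 74, 83, 87, 96}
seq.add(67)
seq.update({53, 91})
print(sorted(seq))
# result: [3, 4, 9, 53, 67, 74, 83, 87, 91, 96]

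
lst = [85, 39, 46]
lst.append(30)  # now [85, 39, 46, 30]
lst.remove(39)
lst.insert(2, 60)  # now [85, 46, 60, 30]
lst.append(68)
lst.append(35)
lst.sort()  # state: [30, 35, 46, 60, 68, 85]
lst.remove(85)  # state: [30, 35, 46, 60, 68]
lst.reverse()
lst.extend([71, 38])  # [68, 60, 46, 35, 30, 71, 38]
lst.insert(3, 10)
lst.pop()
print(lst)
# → [68, 60, 46, 10, 35, 30, 71]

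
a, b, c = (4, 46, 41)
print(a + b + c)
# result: 91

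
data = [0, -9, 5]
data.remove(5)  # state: [0, -9]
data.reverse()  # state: [-9, 0]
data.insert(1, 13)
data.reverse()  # [0, 13, -9]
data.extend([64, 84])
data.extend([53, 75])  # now [0, 13, -9, 64, 84, 53, 75]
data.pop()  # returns 75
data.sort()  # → [-9, 0, 13, 53, 64, 84]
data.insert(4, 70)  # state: [-9, 0, 13, 53, 70, 64, 84]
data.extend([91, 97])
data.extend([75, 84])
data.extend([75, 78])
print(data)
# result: [-9, 0, 13, 53, 70, 64, 84, 91, 97, 75, 84, 75, 78]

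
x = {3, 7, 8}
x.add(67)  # {3, 7, 8, 67}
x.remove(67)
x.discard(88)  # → {3, 7, 8}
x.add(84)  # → {3, 7, 8, 84}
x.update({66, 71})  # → {3, 7, 8, 66, 71, 84}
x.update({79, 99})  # {3, 7, 8, 66, 71, 79, 84, 99}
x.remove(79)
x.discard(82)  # {3, 7, 8, 66, 71, 84, 99}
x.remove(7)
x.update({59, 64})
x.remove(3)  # {8, 59, 64, 66, 71, 84, 99}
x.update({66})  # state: {8, 59, 64, 66, 71, 84, 99}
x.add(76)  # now {8, 59, 64, 66, 71, 76, 84, 99}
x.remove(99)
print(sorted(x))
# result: [8, 59, 64, 66, 71, 76, 84]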